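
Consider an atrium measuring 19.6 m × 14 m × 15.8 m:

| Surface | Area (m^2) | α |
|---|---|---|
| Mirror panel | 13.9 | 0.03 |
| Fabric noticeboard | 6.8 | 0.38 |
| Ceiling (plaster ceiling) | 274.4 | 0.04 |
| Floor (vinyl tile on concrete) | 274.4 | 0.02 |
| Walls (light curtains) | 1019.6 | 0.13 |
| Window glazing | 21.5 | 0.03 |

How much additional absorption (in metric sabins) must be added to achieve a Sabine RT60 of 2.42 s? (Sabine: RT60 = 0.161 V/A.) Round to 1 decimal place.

135.8 sabins

Total absorption A₁ = 13.9·0.03 + 6.8·0.38 + 274.4·0.04 + 274.4·0.02 + 1019.6·0.13 + 21.5·0.03
  = 0.417 + 2.584 + 10.976 + 5.488 + 132.548 + 0.645 = 152.658 m^2 sabins.
V = 4335.52 m³. Required absorption A₂ = 0.161 × 4335.52 / 2.42 = 288.437 sabins.
Additional absorption ΔA = 288.437 − 152.658 = 135.8 sabins.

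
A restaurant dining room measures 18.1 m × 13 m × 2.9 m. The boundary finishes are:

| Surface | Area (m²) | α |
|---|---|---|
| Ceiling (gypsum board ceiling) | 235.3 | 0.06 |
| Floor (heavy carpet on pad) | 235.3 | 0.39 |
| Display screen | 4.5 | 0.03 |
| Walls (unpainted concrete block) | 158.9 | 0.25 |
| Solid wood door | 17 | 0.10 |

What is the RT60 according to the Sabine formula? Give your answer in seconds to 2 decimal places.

Total absorption A = 235.3*0.06 + 235.3*0.39 + 4.5*0.03 + 158.9*0.25 + 17*0.10
  = 14.118 + 91.767 + 0.135 + 39.725 + 1.700 = 147.445 m² sabins.
Room volume: 682.37 m³.
T = 0.161 V/A = 0.161·682.37/147.445 = 0.75 s.

0.75 sec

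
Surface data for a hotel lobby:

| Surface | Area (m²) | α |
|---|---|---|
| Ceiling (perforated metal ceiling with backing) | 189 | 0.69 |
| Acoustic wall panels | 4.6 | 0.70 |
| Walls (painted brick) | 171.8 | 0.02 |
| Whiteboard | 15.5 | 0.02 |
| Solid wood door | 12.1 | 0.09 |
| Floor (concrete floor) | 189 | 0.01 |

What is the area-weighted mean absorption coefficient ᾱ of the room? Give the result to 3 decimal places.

S = Σ Sᵢ = 189 + 4.6 + 171.8 + 15.5 + 12.1 + 189 = 582.0 m².
A = 189×0.69 + 4.6×0.70 + 171.8×0.02 + 15.5×0.02 + 12.1×0.09 + 189×0.01 = 140.355 sabins.
ᾱ = A/S = 0.241.

0.241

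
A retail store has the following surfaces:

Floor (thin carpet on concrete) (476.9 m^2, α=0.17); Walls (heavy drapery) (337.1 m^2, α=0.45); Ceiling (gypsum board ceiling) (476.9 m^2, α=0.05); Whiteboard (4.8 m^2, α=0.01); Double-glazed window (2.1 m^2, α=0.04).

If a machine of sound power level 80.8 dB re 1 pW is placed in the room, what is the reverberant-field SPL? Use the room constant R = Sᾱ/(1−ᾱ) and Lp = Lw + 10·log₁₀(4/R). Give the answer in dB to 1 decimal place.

61.8 dB

A = 256.745 sabins; S = 1297.8 m^2.
ᾱ = 256.745/1297.8 = 0.1978; R = Sᾱ/(1−ᾱ) = 256.745/(1−0.1978) = 320.051 m^2.
Lp = 80.8 + 10·log₁₀(4/320.051) = 80.8 + (-19.03) = 61.8 dB.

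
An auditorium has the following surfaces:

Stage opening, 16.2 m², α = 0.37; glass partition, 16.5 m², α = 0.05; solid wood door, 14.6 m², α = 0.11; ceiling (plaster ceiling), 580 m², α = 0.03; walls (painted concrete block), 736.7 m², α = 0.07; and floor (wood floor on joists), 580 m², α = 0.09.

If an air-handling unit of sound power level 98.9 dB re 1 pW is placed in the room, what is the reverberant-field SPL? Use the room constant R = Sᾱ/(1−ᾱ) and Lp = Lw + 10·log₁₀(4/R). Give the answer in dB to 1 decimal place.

Σ(Sᵢαᵢ) = 16.2·0.37 + 16.5·0.05 + 14.6·0.11 + 580·0.03 + 736.7·0.07 + 580·0.09 = 129.594; total area S = 1944.0 m².
ᾱ = 0.0667, so room constant R = A/(1−ᾱ) = 138.856 m².
Lp = Lw + 10 log₁₀(4/R) = 98.9 -15.41 = 83.5 dB.

83.5 dB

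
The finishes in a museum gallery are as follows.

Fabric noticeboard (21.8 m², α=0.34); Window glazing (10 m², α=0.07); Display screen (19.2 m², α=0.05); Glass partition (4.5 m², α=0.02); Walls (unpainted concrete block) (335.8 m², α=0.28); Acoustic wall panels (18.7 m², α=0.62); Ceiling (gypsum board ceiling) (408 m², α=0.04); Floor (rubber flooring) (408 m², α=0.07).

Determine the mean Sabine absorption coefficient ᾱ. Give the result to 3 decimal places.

0.130

Total surface area S = 1226.0 m².
A = 21.8×0.34 + 10×0.07 + 19.2×0.05 + 4.5×0.02 + 335.8×0.28 + 18.7×0.62 + 408×0.04 + 408×0.07 = 159.660 sabins.
ᾱ = 159.660 / 1226.0 = 0.130.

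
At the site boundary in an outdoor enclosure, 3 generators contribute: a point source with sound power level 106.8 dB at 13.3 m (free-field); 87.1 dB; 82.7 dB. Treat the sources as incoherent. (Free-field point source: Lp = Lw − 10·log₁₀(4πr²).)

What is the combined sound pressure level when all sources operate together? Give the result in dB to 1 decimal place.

Source at 13.3 m: Lp = 106.8 − 10·log₁₀(4π·13.3²) = 106.8 − 10·log₁₀(2222.865) = 73.3 dB.
Converting to relative power and adding: 10^(73.3/10) + 10^(87.1/10) + 10^(82.7/10) = 7.204e+08.
Combined level = 10 log₁₀(7.204e+08) = 88.6 dB.

88.6 dB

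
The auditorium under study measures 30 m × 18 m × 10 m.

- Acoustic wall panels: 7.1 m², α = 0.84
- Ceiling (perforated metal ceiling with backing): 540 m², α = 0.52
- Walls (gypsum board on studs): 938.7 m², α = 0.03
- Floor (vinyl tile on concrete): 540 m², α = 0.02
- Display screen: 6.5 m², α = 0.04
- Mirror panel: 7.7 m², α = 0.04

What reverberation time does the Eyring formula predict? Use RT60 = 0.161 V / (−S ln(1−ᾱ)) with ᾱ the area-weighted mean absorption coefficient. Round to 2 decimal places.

S = Σ Sᵢ = 2040.0 m².
Absorption A = 7.1·0.84 + 540·0.52 + 938.7·0.03 + 540·0.02 + 6.5·0.04 + 7.7·0.04 = 326.293 sabins.
Mean coefficient ᾱ = A/S = 0.1599.
Eyring denominator: −S ln(1−ᾱ) = 355.438.
V = 30 × 18 × 10 = 5400 m³.
T = 0.161·V/[−S·ln(1−ᾱ)] = 0.161·5400/355.438 = 2.45 s.

2.45 sec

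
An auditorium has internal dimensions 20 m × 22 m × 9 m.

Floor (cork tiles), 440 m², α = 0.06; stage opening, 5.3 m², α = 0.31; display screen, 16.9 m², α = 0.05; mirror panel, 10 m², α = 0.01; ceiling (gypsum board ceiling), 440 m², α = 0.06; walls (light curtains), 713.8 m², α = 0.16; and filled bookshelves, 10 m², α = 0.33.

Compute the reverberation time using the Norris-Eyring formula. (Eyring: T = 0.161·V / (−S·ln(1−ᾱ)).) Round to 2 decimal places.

3.49 sec

Total surface area S = 440 + 5.3 + 16.9 + 10 + 440 + 713.8 + 10 = 1636.0 m².
Absorption A = 440×0.06 + 5.3×0.31 + 16.9×0.05 + 10×0.01 + 440×0.06 + 713.8×0.16 + 10×0.33 = 172.896 sabins.
Mean coefficient ᾱ = A/S = 0.1057.
−S·ln(1−ᾱ) = −1636.0 × ln(1 − 0.1057) = 182.764.
V = 20 × 22 × 9 = 3960 m³.
T = 0.161·V/[−S·ln(1−ᾱ)] = 0.161·3960/182.764 = 3.49 s.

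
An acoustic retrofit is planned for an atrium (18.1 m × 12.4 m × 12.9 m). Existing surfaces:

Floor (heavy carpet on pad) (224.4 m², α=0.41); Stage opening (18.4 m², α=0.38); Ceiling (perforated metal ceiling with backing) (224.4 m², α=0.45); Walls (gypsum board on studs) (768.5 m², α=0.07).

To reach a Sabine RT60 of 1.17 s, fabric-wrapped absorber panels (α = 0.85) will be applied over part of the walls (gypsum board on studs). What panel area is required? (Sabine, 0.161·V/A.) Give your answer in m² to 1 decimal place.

Summing Sᵢαᵢ: 92.004 + 6.992 + 100.980 + 53.795 → A₁ = 253.771 sabins.
Required A₂ = 0.161·2895.276/1.17 = 398.410 sabins.
ΔA needed = 398.410 − 253.771 = 144.639 sabins.
Each m² of panel replacing the walls (gypsum board on studs) adds (0.85 − 0.07) = 0.78 sabins.
Area = ΔA/Δα = 144.639/0.78 = 185.4 m².

185.4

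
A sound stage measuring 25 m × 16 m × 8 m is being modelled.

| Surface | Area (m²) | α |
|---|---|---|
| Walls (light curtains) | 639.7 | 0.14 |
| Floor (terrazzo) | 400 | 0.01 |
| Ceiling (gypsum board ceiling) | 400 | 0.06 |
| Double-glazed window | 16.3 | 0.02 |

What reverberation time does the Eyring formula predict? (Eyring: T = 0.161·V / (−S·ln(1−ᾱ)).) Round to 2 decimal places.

4.19 sec

S = Σ Sᵢ = 1456.0 m².
Absorption A = 639.7·0.14 + 400·0.01 + 400·0.06 + 16.3·0.02 = 117.884 sabins.
Mean coefficient ᾱ = A/S = 0.0810.
−S·ln(1−ᾱ) = −1456.0 × ln(1 − 0.0810) = 122.987.
V = 25 × 16 × 8 = 3200 m³.
RT60 = 0.161 × 3200 / 122.987 = 4.19 s.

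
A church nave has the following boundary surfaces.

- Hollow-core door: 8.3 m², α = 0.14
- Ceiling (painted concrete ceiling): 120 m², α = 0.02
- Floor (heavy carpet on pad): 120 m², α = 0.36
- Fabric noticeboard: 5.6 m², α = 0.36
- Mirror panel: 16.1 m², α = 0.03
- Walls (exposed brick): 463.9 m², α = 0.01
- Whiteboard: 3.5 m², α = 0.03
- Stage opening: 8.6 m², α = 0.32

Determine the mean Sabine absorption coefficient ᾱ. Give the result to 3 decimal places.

Total surface area S = 746.0 m².
Σ(Sᵢαᵢ) = 8.3·0.14 + 120·0.02 + 120·0.36 + 5.6·0.36 + 16.1·0.03 + 463.9·0.01 + 3.5·0.03 + 8.6·0.32 = 56.757.
ᾱ = 56.757 / 746.0 = 0.076.

0.076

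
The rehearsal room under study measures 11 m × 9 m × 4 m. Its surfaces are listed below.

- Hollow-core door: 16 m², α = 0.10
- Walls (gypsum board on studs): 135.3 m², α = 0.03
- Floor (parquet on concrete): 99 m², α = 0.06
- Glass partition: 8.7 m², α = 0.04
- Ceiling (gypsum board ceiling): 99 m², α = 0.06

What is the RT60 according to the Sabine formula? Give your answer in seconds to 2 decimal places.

Equivalent absorption area: A = 16·0.10 + 135.3·0.03 + 99·0.06 + 8.7·0.04 + 99·0.06 = 17.887 m².
Volume V = 11 × 9 × 4 = 396 m³.
Sabine: RT60 = 0.161 × 396 / 17.887 = 3.56 s.

3.56 s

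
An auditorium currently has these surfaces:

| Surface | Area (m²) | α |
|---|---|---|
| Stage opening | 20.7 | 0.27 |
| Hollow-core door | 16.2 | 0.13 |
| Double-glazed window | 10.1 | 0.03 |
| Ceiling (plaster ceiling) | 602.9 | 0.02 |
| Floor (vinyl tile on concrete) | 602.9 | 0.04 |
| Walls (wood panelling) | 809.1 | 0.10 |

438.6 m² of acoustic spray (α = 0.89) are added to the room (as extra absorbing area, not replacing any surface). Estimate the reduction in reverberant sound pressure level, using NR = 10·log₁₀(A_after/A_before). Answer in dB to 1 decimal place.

6.1 dB

Equivalent absorption area: A_before = 20.7*0.27 + 16.2*0.13 + 10.1*0.03 + 602.9*0.02 + 602.9*0.04 + 809.1*0.10 = 125.082 m².
Added absorption = 438.6 × 0.89 = 390.354 sabins.
A_after = 125.082 + 390.354 = 515.436 sabins.
NR = 10·log₁₀(515.436/125.082) = 6.1 dB.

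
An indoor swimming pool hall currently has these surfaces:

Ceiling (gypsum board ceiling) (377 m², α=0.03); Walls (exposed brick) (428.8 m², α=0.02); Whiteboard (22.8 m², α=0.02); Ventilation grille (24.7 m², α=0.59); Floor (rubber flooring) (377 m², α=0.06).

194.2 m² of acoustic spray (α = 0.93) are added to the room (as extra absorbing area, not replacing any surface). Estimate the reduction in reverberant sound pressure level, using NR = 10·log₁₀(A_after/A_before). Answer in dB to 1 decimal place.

Equivalent absorption area: A_before = 377×0.03 + 428.8×0.02 + 22.8×0.02 + 24.7×0.59 + 377×0.06 = 57.535 m².
Treatment contributes 194.2·0.93 = 180.606 sabins.
A_after = 57.535 + 180.606 = 238.141 sabins.
Reduction = 10 log₁₀(A_after/A_before) = 10 log₁₀(4.1391) = 6.2 dB.

6.2 dB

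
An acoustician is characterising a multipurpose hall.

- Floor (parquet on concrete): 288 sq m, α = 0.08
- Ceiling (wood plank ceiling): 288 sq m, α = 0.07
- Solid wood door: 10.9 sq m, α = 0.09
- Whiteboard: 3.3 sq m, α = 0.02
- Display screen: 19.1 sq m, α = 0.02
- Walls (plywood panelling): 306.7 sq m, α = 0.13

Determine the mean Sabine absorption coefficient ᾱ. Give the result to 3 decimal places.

S = Σ Sᵢ = 288 + 288 + 10.9 + 3.3 + 19.1 + 306.7 = 916.0 sq m.
A = 288×0.08 + 288×0.07 + 10.9×0.09 + 3.3×0.02 + 19.1×0.02 + 306.7×0.13 = 84.500 sabins.
ᾱ = A/S = 0.092.

0.092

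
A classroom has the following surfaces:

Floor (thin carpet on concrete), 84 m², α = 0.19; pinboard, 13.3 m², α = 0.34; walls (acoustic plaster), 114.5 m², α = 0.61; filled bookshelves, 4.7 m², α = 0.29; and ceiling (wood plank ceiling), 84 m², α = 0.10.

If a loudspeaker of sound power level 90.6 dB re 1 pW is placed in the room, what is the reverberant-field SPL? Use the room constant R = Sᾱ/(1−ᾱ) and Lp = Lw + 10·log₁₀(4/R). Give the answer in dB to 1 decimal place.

A = 100.090 sabins; S = 300.5 m².
ᾱ = 100.090/300.5 = 0.3331; R = Sᾱ/(1−ᾱ) = 100.090/(1−0.3331) = 150.082 m².
Lp = 90.6 + 10·log₁₀(4/150.082) = 90.6 + (-15.74) = 74.9 dB.

74.9 dB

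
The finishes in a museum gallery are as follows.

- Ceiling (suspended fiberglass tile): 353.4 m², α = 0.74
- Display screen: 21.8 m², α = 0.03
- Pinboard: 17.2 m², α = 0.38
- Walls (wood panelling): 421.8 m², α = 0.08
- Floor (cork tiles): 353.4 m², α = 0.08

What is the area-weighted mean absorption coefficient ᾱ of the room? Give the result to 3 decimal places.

0.283

Total surface area S = 1167.6 m².
A = 353.4·0.74 + 21.8·0.03 + 17.2·0.38 + 421.8·0.08 + 353.4·0.08 = 330.722 sabins.
ᾱ = 330.722 / 1167.6 = 0.283.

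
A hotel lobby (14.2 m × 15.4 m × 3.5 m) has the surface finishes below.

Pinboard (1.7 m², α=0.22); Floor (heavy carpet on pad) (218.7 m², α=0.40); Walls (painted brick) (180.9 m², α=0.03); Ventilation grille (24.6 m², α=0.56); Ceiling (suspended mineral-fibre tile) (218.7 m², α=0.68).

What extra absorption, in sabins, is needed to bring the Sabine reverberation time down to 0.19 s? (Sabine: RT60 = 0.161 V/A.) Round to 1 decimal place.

392.8 sabins

Total absorption A₁ = 1.7×0.22 + 218.7×0.40 + 180.9×0.03 + 24.6×0.56 + 218.7×0.68
  = 0.374 + 87.480 + 5.427 + 13.776 + 148.716 = 255.773 m² sabins.
Target A₂ = 0.161·765.38/0.19 = 648.559 sabins (V = 765.38 m³).
Additional absorption ΔA = 648.559 − 255.773 = 392.8 sabins.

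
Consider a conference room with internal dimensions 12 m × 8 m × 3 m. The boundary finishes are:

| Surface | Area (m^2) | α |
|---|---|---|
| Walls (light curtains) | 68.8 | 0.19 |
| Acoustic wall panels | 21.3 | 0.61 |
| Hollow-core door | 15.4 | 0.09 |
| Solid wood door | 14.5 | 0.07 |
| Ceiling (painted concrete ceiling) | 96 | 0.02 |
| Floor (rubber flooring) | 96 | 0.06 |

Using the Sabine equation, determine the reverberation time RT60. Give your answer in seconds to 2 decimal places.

A = Σ Sᵢαᵢ = 68.8·0.19 + 21.3·0.61 + 15.4·0.09 + 14.5·0.07 + 96·0.02 + 96·0.06 = 36.146 sabins.
Room volume: 288 m³.
Sabine: RT60 = 0.161 × 288 / 36.146 = 1.28 s.

1.28 seconds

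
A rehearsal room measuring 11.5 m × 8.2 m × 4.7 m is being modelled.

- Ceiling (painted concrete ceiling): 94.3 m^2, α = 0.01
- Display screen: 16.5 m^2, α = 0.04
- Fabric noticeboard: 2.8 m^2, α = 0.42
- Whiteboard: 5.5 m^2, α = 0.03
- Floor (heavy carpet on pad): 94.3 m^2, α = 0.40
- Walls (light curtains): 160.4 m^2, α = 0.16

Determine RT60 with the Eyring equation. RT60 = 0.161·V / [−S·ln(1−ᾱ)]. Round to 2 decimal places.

S = Σ Sᵢ = 373.8 m^2.
Σ(Sᵢαᵢ) = 94.3×0.01 + 16.5×0.04 + 2.8×0.42 + 5.5×0.03 + 94.3×0.40 + 160.4×0.16 = 66.328.
Mean coefficient ᾱ = A/S = 0.1774.
Eyring denominator: −S ln(1−ᾱ) = 72.998.
V = 11.5 × 8.2 × 4.7 = 443.21 m³.
RT60 = 0.161 × 443.21 / 72.998 = 0.98 s.

0.98 s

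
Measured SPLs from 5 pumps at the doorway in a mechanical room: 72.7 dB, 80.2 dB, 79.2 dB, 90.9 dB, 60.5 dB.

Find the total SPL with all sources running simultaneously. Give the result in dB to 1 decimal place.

91.6 dB

Σ 10^(Lᵢ/10) = 1.438e+09.
Combined level = 10 log₁₀(1.438e+09) = 91.6 dB.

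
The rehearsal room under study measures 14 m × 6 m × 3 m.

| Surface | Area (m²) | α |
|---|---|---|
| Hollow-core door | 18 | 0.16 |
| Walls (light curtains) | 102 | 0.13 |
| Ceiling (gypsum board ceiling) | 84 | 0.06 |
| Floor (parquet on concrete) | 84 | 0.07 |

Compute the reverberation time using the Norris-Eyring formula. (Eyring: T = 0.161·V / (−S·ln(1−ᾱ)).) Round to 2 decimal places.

1.43 sec

S = Σ Sᵢ = 288.0 m².
Σ(Sᵢαᵢ) = 18·0.16 + 102·0.13 + 84·0.06 + 84·0.07 = 27.060.
ᾱ = 27.060 / 288.0 = 0.0940.
−S·ln(1−ᾱ) = −288.0 × ln(1 − 0.0940) = 28.430.
V = 14 × 6 × 3 = 252 m³.
T = 0.161·V/[−S·ln(1−ᾱ)] = 0.161·252/28.430 = 1.43 s.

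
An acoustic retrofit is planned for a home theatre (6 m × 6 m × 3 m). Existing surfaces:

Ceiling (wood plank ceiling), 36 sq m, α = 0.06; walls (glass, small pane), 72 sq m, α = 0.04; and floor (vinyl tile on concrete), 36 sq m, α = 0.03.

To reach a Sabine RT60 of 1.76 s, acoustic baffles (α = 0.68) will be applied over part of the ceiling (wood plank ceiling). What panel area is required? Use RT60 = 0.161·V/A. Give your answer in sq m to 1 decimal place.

6.1

Total absorption A₁ = 36·0.06 + 72·0.04 + 36·0.03
  = 2.160 + 2.880 + 1.080 = 6.120 sq m sabins.
V = 108 m³. Target absorption A₂ = 0.161 × 108 / 1.76 = 9.880 sabins.
Absorption to add: 9.880 − 6.120 = 3.760 sabins.
Net gain per sq m: Δα = 0.68 − 0.06 = 0.62.
Area = ΔA/Δα = 3.760/0.62 = 6.1 sq m.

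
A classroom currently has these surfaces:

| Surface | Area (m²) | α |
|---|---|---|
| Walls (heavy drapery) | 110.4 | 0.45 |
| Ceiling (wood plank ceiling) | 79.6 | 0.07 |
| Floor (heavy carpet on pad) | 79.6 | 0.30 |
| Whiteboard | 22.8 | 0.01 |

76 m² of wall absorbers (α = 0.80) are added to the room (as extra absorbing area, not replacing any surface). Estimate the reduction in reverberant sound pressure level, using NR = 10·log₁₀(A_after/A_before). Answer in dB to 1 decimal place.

2.5 dB

Total absorption A_before = 110.4×0.45 + 79.6×0.07 + 79.6×0.30 + 22.8×0.01
  = 49.680 + 5.572 + 23.880 + 0.228 = 79.360 m² sabins.
Treatment contributes 76·0.80 = 60.800 sabins.
A_after = 79.360 + 60.800 = 140.160 sabins.
NR = 10·log₁₀(140.160/79.360) = 2.5 dB.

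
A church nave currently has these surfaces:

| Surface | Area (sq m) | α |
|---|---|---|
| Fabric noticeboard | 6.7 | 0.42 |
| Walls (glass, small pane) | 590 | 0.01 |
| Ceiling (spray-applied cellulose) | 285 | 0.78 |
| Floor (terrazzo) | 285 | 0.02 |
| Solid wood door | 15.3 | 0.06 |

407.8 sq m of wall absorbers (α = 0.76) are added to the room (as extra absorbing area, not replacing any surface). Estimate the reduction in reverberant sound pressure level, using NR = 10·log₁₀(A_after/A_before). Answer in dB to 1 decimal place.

3.6 dB

Total absorption A_before = 6.7·0.42 + 590·0.01 + 285·0.78 + 285·0.02 + 15.3·0.06
  = 2.814 + 5.900 + 222.300 + 5.700 + 0.918 = 237.632 sq m sabins.
Treatment contributes 407.8·0.76 = 309.928 sabins.
A_after = 237.632 + 309.928 = 547.560 sabins.
Reduction = 10 log₁₀(A_after/A_before) = 10 log₁₀(2.3042) = 3.6 dB.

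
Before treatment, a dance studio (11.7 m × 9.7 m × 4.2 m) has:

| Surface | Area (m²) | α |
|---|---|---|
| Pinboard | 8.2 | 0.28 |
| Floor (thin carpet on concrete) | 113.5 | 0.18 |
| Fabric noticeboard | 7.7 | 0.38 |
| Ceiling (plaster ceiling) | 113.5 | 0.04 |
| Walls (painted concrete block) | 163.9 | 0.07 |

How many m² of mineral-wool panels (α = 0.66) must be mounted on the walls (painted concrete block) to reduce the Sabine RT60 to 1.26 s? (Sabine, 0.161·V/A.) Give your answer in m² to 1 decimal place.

A₁ = Σ Sᵢαᵢ = 8.2·0.28 + 113.5·0.18 + 7.7·0.38 + 113.5·0.04 + 163.9·0.07 = 41.665 sabins.
Required A₂ = 0.161·476.658/1.26 = 60.906 sabins.
ΔA needed = 60.906 − 41.665 = 19.241 sabins.
Net gain per m²: Δα = 0.66 − 0.07 = 0.59.
Panel area = 19.241 / 0.59 = 32.6 m².

32.6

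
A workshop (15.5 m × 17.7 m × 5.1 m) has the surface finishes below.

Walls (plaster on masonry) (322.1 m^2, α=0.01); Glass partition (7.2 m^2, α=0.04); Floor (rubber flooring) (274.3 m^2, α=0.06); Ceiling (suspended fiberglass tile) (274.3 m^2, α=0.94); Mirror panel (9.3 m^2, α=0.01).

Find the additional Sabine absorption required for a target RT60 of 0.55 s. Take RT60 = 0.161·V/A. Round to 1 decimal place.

131.7 sabins

A₁ = Σ Sᵢαᵢ = 322.1×0.01 + 7.2×0.04 + 274.3×0.06 + 274.3×0.94 + 9.3×0.01 = 277.902 sabins.
V = 1399.185 m³. Required absorption A₂ = 0.161 × 1399.185 / 0.55 = 409.580 sabins.
Additional absorption ΔA = 409.580 − 277.902 = 131.7 sabins.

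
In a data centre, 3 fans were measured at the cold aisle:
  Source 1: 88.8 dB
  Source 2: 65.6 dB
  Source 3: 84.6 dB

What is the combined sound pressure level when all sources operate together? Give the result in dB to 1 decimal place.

Σ 10^(Lᵢ/10) = 1.051e+09.
L_total = 10·log₁₀(1.051e+09) = 90.2 dB.

90.2 dB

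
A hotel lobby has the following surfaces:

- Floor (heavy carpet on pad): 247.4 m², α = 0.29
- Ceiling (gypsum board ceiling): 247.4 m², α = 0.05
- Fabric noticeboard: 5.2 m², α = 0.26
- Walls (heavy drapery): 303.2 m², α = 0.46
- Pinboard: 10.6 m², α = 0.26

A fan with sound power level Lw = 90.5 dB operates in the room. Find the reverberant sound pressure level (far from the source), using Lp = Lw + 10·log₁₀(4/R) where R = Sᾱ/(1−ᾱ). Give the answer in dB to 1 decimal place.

71.5 dB

A = 227.696 sabins; S = 813.8 m².
ᾱ = 227.696/813.8 = 0.2798; R = Sᾱ/(1−ᾱ) = 227.696/(1−0.2798) = 316.157 m².
Lp = 90.5 + 10·log₁₀(4/316.157) = 90.5 + (-18.98) = 71.5 dB.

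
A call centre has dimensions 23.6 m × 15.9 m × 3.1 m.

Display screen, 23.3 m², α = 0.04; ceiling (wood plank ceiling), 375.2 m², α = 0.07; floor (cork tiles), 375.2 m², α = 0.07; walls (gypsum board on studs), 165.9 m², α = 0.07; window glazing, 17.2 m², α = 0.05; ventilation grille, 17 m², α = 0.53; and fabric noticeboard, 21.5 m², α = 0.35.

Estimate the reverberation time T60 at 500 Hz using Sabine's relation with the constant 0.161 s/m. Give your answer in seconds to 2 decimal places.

Equivalent absorption area: A = 23.3×0.04 + 375.2×0.07 + 375.2×0.07 + 165.9×0.07 + 17.2×0.05 + 17×0.53 + 21.5×0.35 = 82.468 m².
Volume V = 23.6 × 15.9 × 3.1 = 1163.244 m³.
Sabine: RT60 = 0.161 × 1163.244 / 82.468 = 2.27 s.

2.27 s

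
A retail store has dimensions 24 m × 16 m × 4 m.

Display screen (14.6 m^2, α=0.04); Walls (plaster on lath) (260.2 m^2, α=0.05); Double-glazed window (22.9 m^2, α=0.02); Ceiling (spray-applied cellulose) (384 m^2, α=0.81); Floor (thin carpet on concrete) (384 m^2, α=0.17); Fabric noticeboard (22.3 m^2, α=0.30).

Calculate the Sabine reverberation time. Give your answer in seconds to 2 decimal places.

Total absorption A = 14.6·0.04 + 260.2·0.05 + 22.9·0.02 + 384·0.81 + 384·0.17 + 22.3·0.30
  = 0.584 + 13.010 + 0.458 + 311.040 + 65.280 + 6.690 = 397.062 m^2 sabins.
V = 24·16·4 = 1536 m³.
RT60 = 0.161 · V / A = 0.161 × 1536 / 397.062 = 0.62 s.

0.62 sec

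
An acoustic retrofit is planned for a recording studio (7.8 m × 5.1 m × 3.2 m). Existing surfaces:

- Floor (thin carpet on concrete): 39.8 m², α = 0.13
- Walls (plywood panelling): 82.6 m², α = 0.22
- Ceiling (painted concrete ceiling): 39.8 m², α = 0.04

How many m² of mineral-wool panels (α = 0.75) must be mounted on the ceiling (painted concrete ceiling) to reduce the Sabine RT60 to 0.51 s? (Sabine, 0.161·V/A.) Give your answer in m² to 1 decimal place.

Total absorption A₁ = 39.8*0.13 + 82.6*0.22 + 39.8*0.04
  = 5.174 + 18.172 + 1.592 = 24.938 m² sabins.
Required A₂ = 0.161·127.296/0.51 = 40.186 sabins.
ΔA needed = 40.186 − 24.938 = 15.248 sabins.
Each m² of panel replacing the ceiling (painted concrete ceiling) adds (0.75 − 0.04) = 0.71 sabins.
Panel area = 15.248 / 0.71 = 21.5 m².

21.5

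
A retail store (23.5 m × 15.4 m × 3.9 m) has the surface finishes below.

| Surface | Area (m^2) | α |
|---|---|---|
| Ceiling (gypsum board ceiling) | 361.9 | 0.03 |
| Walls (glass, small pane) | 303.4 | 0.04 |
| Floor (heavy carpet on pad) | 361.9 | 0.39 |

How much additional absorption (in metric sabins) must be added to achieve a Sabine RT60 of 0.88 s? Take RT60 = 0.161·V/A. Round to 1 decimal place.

94.1 sabins

Summing Sᵢαᵢ: 10.857 + 12.136 + 141.141 → A₁ = 164.134 sabins.
Target A₂ = 0.161·1411.41/0.88 = 258.224 sabins (V = 1411.41 m³).
Additional absorption ΔA = 258.224 − 164.134 = 94.1 sabins.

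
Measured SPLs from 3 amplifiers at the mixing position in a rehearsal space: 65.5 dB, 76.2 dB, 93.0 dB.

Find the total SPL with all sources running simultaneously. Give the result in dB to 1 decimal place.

93.1 dB

Converting to relative power and adding: 10^(65.5/10) + 10^(76.2/10) + 10^(93.0/10) = 2.04e+09.
Back to dB: 10·log₁₀ Σ = 93.1 dB.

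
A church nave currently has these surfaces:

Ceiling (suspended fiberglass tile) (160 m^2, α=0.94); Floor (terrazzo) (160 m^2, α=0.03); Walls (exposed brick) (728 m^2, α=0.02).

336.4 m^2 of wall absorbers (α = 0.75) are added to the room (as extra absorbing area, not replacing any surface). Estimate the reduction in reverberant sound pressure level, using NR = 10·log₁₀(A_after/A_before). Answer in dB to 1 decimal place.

Equivalent absorption area: A_before = 160*0.94 + 160*0.03 + 728*0.02 = 169.760 m^2.
Added absorption = 336.4 × 0.75 = 252.300 sabins.
A_after = 169.760 + 252.300 = 422.060 sabins.
NR = 10·log₁₀(422.060/169.760) = 4.0 dB.

4.0 dB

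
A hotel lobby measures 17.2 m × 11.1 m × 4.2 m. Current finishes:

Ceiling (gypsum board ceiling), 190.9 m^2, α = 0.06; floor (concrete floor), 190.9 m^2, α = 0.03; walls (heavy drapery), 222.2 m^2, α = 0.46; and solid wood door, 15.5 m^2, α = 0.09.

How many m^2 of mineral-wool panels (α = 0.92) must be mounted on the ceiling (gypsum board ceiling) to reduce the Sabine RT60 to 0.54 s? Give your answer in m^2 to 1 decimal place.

137.5

Summing Sᵢαᵢ: 11.454 + 5.727 + 102.212 + 1.395 → A₁ = 120.788 sabins.
V = 801.864 m³. Target absorption A₂ = 0.161 × 801.864 / 0.54 = 239.074 sabins.
Absorption to add: 239.074 − 120.788 = 118.286 sabins.
Each m^2 of panel replacing the ceiling (gypsum board ceiling) adds (0.92 − 0.06) = 0.86 sabins.
Panel area = 118.286 / 0.86 = 137.5 m^2.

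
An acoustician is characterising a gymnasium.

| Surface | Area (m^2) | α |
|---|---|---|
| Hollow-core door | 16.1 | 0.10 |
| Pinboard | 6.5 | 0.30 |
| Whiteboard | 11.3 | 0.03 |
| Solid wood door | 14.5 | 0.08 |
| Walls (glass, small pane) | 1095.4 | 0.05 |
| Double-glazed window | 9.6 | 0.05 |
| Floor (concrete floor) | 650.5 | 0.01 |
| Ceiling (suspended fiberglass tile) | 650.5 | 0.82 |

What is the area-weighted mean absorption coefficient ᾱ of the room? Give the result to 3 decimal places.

Total surface area S = 2454.4 m^2.
Weighted sum Σ Sα = 600.224.
ᾱ = 600.224 / 2454.4 = 0.245.

0.245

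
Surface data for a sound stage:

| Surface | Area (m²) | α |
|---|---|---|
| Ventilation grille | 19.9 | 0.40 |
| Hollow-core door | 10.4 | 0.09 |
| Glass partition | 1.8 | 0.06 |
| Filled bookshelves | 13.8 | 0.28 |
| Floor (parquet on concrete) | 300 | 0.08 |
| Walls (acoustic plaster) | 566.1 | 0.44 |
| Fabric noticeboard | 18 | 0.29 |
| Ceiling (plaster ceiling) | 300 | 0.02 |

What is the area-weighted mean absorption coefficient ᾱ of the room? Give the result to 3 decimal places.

Total surface area S = 1230.0 m².
A = 19.9*0.40 + 10.4*0.09 + 1.8*0.06 + 13.8*0.28 + 300*0.08 + 566.1*0.44 + 18*0.29 + 300*0.02 = 297.172 sabins.
ᾱ = 297.172 / 1230.0 = 0.242.

0.242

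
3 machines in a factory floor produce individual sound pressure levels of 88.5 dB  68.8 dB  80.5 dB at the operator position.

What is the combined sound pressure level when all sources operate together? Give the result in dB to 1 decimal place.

89.2 dB

Converting to relative power and adding: 10^(88.5/10) + 10^(68.8/10) + 10^(80.5/10) = 8.277e+08.
Back to dB: 10·log₁₀ Σ = 89.2 dB.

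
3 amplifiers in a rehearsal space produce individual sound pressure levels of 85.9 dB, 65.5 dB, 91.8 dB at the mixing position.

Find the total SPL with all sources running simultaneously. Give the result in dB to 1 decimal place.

Sum in the linear (power) domain: Σ 10^(Lᵢ/10) = 10^(85.9/10) + 10^(65.5/10) + 10^(91.8/10) = 1.906e+09.
Back to dB: 10·log₁₀ Σ = 92.8 dB.

92.8 dB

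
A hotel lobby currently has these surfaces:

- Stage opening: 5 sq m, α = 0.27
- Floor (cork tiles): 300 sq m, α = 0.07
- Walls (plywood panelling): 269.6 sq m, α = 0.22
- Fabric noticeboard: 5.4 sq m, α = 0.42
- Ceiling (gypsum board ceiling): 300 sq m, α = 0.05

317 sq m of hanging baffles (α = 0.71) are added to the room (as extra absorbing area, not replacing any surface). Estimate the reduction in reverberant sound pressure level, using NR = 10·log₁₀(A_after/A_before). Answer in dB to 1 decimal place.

Summing Sᵢαᵢ: 1.350 + 21.000 + 59.312 + 2.268 + 15.000 → A_before = 98.930 sabins.
Treatment contributes 317·0.71 = 225.070 sabins.
New total A_after = 324.000 sabins.
NR = 10·log₁₀(324.000/98.930) = 5.2 dB.

5.2 dB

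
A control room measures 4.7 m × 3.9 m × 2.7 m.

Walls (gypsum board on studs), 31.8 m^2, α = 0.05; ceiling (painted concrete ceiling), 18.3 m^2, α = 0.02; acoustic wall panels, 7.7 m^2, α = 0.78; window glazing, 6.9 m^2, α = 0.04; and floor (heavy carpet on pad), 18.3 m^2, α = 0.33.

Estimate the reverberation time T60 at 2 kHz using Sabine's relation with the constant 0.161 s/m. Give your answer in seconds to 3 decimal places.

0.558 seconds

Summing Sᵢαᵢ: 1.590 + 0.366 + 6.006 + 0.276 + 6.039 → A = 14.277 sabins.
V = 4.7·3.9·2.7 = 49.491 m³.
T = 0.161 V/A = 0.161·49.491/14.277 = 0.558 s.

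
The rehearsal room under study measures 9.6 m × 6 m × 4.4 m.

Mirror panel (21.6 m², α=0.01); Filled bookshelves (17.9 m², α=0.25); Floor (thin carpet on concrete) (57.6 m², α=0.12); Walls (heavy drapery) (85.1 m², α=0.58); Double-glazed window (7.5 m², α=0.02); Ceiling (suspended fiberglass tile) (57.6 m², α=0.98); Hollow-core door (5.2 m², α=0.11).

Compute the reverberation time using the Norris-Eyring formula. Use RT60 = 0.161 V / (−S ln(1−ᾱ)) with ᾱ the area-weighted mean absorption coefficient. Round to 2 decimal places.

Total surface area S = 21.6 + 17.9 + 57.6 + 85.1 + 7.5 + 57.6 + 5.2 = 252.5 m².
Absorption A = 21.6·0.01 + 17.9·0.25 + 57.6·0.12 + 85.1·0.58 + 7.5·0.02 + 57.6·0.98 + 5.2·0.11 = 118.131 sabins.
Mean coefficient ᾱ = A/S = 0.4678.
−S·ln(1−ᾱ) = −252.5 × ln(1 − 0.4678) = 159.261.
V = 9.6 × 6 × 4.4 = 253.44 m³.
T = 0.161·V/[−S·ln(1−ᾱ)] = 0.161·253.44/159.261 = 0.26 s.

0.26 s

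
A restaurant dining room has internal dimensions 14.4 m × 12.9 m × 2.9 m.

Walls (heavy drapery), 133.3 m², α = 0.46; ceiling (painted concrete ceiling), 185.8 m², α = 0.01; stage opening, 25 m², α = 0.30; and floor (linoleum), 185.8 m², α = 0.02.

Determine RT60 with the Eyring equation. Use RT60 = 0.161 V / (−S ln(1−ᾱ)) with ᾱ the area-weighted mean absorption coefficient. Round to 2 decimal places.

S = Σ Sᵢ = 529.9 m².
Σ(Sᵢαᵢ) = 133.3×0.46 + 185.8×0.01 + 25×0.30 + 185.8×0.02 = 74.392.
Mean coefficient ᾱ = A/S = 0.1404.
Eyring denominator: −S ln(1−ᾱ) = 80.168.
V = 14.4 × 12.9 × 2.9 = 538.704 m³.
RT60 = 0.161 × 538.704 / 80.168 = 1.08 s.

1.08 seconds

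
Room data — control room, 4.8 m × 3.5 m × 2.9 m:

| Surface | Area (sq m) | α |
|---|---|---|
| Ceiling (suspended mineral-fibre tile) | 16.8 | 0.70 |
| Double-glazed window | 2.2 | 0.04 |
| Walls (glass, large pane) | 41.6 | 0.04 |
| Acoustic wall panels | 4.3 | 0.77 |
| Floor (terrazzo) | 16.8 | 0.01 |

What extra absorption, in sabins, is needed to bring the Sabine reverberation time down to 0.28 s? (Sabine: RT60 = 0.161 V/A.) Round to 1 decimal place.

Equivalent absorption area: A₁ = 16.8·0.70 + 2.2·0.04 + 41.6·0.04 + 4.3·0.77 + 16.8·0.01 = 16.991 sq m.
For T = 0.28 s, need A₂ = 0.161·V/T = 0.161·48.72/0.28 = 28.014 sabins.
ΔA = A₂ − A₁ = 28.014 − 16.991 = 11.0 sabins.

11.0 sabins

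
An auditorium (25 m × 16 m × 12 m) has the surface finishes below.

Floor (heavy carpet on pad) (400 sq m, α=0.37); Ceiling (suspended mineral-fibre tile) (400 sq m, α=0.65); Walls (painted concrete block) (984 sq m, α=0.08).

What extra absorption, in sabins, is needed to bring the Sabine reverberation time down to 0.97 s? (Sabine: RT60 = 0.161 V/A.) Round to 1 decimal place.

A₁ = Σ Sᵢαᵢ = 400*0.37 + 400*0.65 + 984*0.08 = 486.720 sabins.
Target A₂ = 0.161·4800/0.97 = 796.701 sabins (V = 4800 m³).
Additional absorption ΔA = 796.701 − 486.720 = 310.0 sabins.

310.0 sabins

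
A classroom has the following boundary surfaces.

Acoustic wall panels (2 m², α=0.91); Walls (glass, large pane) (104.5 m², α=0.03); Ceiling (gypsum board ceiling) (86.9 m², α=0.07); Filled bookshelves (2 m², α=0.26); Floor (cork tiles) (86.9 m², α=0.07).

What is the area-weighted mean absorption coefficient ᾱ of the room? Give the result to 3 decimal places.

Total surface area S = 282.3 m².
A = 2×0.91 + 104.5×0.03 + 86.9×0.07 + 2×0.26 + 86.9×0.07 = 17.641 sabins.
ᾱ = 17.641 / 282.3 = 0.062.

0.062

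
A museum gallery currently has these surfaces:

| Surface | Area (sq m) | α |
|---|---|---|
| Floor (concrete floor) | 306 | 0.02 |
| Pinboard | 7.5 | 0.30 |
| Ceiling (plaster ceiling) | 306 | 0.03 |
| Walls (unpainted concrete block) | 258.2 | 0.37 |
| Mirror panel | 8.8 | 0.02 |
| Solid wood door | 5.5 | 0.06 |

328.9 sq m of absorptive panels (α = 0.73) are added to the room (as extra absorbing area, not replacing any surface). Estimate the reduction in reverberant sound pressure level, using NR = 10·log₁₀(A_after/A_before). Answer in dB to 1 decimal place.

Total absorption A_before = 306*0.02 + 7.5*0.30 + 306*0.03 + 258.2*0.37 + 8.8*0.02 + 5.5*0.06
  = 6.120 + 2.250 + 9.180 + 95.534 + 0.176 + 0.330 = 113.590 sq m sabins.
Treatment contributes 328.9·0.73 = 240.097 sabins.
New total A_after = 353.687 sabins.
Reduction = 10 log₁₀(A_after/A_before) = 10 log₁₀(3.1137) = 4.9 dB.

4.9 dB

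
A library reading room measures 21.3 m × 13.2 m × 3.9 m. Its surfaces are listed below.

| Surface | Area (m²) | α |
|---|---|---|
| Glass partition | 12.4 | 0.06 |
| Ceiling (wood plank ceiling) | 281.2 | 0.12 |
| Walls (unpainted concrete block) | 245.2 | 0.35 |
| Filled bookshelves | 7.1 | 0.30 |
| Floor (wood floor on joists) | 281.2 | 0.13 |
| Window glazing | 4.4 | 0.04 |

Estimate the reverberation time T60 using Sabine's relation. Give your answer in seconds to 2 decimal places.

Total absorption A = 12.4×0.06 + 281.2×0.12 + 245.2×0.35 + 7.1×0.30 + 281.2×0.13 + 4.4×0.04
  = 0.744 + 33.744 + 85.820 + 2.130 + 36.556 + 0.176 = 159.170 m² sabins.
Room volume: 1096.524 m³.
T = 0.161 V/A = 0.161·1096.524/159.170 = 1.11 s.

1.11 seconds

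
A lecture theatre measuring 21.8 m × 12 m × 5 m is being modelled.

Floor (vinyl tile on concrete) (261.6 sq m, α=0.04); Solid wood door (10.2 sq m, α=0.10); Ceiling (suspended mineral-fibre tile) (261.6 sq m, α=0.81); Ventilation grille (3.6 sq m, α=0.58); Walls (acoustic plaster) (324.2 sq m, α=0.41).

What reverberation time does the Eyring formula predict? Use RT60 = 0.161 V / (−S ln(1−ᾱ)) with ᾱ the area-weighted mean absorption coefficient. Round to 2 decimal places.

Total surface area S = 261.6 + 10.2 + 261.6 + 3.6 + 324.2 = 861.2 sq m.
Σ(Sᵢαᵢ) = 261.6×0.04 + 10.2×0.10 + 261.6×0.81 + 3.6×0.58 + 324.2×0.41 = 358.390.
Mean coefficient ᾱ = A/S = 0.4162.
Eyring denominator: −S ln(1−ᾱ) = 463.495.
V = 21.8 × 12 × 5 = 1308 m³.
T = 0.161·V/[−S·ln(1−ᾱ)] = 0.161·1308/463.495 = 0.45 s.

0.45 sec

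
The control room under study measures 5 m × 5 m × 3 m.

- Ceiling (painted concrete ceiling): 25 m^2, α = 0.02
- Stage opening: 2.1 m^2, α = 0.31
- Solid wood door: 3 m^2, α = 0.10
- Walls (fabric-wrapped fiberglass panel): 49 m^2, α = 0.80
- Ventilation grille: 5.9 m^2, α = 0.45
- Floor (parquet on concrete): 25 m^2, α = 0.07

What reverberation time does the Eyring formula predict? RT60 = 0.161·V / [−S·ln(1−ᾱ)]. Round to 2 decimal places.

S = Σ Sᵢ = 110.0 m^2.
Σ(Sᵢαᵢ) = 25×0.02 + 2.1×0.31 + 3×0.10 + 49×0.80 + 5.9×0.45 + 25×0.07 = 45.056.
ᾱ = 45.056 / 110.0 = 0.4096.
Eyring denominator: −S ln(1−ᾱ) = 57.965.
V = 5 × 5 × 3 = 75 m³.
T = 0.161·V/[−S·ln(1−ᾱ)] = 0.161·75/57.965 = 0.21 s.

0.21 s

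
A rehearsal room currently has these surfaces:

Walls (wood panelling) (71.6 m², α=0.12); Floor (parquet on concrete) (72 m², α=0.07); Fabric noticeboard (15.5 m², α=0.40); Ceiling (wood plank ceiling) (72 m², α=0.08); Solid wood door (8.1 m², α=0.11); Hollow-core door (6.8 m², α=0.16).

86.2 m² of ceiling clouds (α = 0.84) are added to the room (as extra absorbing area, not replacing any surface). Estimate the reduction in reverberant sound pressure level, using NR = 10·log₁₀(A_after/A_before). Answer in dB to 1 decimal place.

5.6 dB

A_before = Σ Sᵢαᵢ = 71.6×0.12 + 72×0.07 + 15.5×0.40 + 72×0.08 + 8.1×0.11 + 6.8×0.16 = 27.571 sabins.
Added absorption = 86.2 × 0.84 = 72.408 sabins.
A_after = 27.571 + 72.408 = 99.979 sabins.
NR = 10·log₁₀(99.979/27.571) = 5.6 dB.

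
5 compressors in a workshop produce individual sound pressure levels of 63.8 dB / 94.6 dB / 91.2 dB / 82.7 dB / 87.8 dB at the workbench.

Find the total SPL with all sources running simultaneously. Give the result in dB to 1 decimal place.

97.0 dB

Converting to relative power and adding: 10^(63.8/10) + 10^(94.6/10) + 10^(91.2/10) + 10^(82.7/10) + 10^(87.8/10) = 4.993e+09.
Back to dB: 10·log₁₀ Σ = 97.0 dB.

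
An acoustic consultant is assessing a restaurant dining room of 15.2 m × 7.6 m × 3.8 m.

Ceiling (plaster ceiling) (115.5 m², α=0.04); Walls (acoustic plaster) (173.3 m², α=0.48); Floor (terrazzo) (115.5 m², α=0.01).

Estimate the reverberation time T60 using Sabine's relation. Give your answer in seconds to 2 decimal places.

0.79 seconds

Equivalent absorption area: A = 115.5·0.04 + 173.3·0.48 + 115.5·0.01 = 88.959 m².
V = 15.2·7.6·3.8 = 438.976 m³.
RT60 = 0.161 · V / A = 0.161 × 438.976 / 88.959 = 0.79 s.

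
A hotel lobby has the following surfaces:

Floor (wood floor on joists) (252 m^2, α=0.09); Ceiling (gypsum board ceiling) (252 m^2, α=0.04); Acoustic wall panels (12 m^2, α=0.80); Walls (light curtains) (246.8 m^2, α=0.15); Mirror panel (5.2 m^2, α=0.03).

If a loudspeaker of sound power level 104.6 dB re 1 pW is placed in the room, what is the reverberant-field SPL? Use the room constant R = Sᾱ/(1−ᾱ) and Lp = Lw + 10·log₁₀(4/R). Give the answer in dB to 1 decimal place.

Σ(Sᵢαᵢ) = 252×0.09 + 252×0.04 + 12×0.80 + 246.8×0.15 + 5.2×0.03 = 79.536; total area S = 768.0 m^2.
ᾱ = 0.1036, so room constant R = A/(1−ᾱ) = 88.728 m^2.
Lp = 104.6 + 10·log₁₀(4/88.728) = 104.6 + (-13.46) = 91.1 dB.

91.1 dB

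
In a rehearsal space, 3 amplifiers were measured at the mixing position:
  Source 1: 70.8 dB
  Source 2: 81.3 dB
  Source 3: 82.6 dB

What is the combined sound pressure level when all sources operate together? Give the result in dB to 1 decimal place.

Σ 10^(Lᵢ/10) = 3.289e+08.
Combined level = 10 log₁₀(3.289e+08) = 85.2 dB.

85.2 dB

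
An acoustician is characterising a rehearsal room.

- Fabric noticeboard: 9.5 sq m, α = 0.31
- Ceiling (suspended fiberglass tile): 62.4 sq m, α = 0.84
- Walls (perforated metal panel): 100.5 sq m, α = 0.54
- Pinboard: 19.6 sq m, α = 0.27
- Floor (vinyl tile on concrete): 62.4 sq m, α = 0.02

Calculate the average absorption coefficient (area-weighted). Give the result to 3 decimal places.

0.457

Total surface area S = 254.4 sq m.
A = 9.5·0.31 + 62.4·0.84 + 100.5·0.54 + 19.6·0.27 + 62.4·0.02 = 116.171 sabins.
ᾱ = 116.171 / 254.4 = 0.457.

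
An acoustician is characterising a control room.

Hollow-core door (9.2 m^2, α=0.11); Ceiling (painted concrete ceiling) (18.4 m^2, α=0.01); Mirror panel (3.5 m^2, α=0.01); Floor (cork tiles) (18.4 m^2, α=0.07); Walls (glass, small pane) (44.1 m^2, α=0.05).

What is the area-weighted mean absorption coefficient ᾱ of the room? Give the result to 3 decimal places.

0.050

S = Σ Sᵢ = 9.2 + 18.4 + 3.5 + 18.4 + 44.1 = 93.6 m^2.
Weighted sum Σ Sα = 4.724.
ᾱ = 4.724 / 93.6 = 0.050.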